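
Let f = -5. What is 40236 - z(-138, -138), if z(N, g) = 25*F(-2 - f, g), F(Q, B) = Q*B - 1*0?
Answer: 50586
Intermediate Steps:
F(Q, B) = B*Q (F(Q, B) = B*Q + 0 = B*Q)
z(N, g) = 75*g (z(N, g) = 25*(g*(-2 - 1*(-5))) = 25*(g*(-2 + 5)) = 25*(g*3) = 25*(3*g) = 75*g)
40236 - z(-138, -138) = 40236 - 75*(-138) = 40236 - 1*(-10350) = 40236 + 10350 = 50586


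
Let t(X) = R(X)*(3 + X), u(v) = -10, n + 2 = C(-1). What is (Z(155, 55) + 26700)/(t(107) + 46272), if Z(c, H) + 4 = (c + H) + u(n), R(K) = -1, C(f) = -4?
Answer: 13448/23081 ≈ 0.58264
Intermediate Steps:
n = -6 (n = -2 - 4 = -6)
t(X) = -3 - X (t(X) = -(3 + X) = -3 - X)
Z(c, H) = -14 + H + c (Z(c, H) = -4 + ((c + H) - 10) = -4 + ((H + c) - 10) = -4 + (-10 + H + c) = -14 + H + c)
(Z(155, 55) + 26700)/(t(107) + 46272) = ((-14 + 55 + 155) + 26700)/((-3 - 1*107) + 46272) = (196 + 26700)/((-3 - 107) + 46272) = 26896/(-110 + 46272) = 26896/46162 = 26896*(1/46162) = 13448/23081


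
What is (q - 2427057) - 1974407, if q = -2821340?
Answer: -7222804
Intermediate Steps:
(q - 2427057) - 1974407 = (-2821340 - 2427057) - 1974407 = -5248397 - 1974407 = -7222804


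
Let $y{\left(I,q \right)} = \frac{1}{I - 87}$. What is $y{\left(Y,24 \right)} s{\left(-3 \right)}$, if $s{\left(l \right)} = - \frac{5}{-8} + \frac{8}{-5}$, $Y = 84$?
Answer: $\frac{13}{40} \approx 0.325$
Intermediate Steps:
$s{\left(l \right)} = - \frac{39}{40}$ ($s{\left(l \right)} = \left(-5\right) \left(- \frac{1}{8}\right) + 8 \left(- \frac{1}{5}\right) = \frac{5}{8} - \frac{8}{5} = - \frac{39}{40}$)
$y{\left(I,q \right)} = \frac{1}{-87 + I}$
$y{\left(Y,24 \right)} s{\left(-3 \right)} = \frac{1}{-87 + 84} \left(- \frac{39}{40}\right) = \frac{1}{-3} \left(- \frac{39}{40}\right) = \left(- \frac{1}{3}\right) \left(- \frac{39}{40}\right) = \frac{13}{40}$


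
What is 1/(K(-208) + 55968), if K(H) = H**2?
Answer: 1/99232 ≈ 1.0077e-5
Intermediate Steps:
1/(K(-208) + 55968) = 1/((-208)**2 + 55968) = 1/(43264 + 55968) = 1/99232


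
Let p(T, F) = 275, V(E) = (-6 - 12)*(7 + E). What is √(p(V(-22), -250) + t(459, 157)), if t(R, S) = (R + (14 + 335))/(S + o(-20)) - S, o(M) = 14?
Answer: √398734/57 ≈ 11.078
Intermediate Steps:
V(E) = -126 - 18*E (V(E) = -18*(7 + E) = -126 - 18*E)
t(R, S) = -S + (349 + R)/(14 + S) (t(R, S) = (R + (14 + 335))/(S + 14) - S = (R + 349)/(14 + S) - S = (349 + R)/(14 + S) - S = -S + (349 + R)/(14 + S))
√(p(V(-22), -250) + t(459, 157)) = √(275 + (349 + 459 - 1*157² - 14*157)/(14 + 157)) = √(275 + (349 + 459 - 1*24649 - 2198)/171) = √(275 + (349 + 459 - 24649 - 2198)/171) = √(275 + (1/171)*(-26039)) = √(275 - 26039/171) = √(20986/171) = √398734/57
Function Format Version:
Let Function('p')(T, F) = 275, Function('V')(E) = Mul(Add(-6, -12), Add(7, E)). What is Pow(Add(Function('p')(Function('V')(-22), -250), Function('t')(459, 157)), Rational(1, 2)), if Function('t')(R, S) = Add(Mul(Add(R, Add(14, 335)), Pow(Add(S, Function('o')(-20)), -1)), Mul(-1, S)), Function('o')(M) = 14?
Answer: Mul(Rational(1, 57), Pow(398734, Rational(1, 2))) ≈ 11.078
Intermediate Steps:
Function('V')(E) = Add(-126, Mul(-18, E)) (Function('V')(E) = Mul(-18, Add(7, E)) = Add(-126, Mul(-18, E)))
Function('t')(R, S) = Add(Mul(-1, S), Mul(Pow(Add(14, S), -1), Add(349, R))) (Function('t')(R, S) = Add(Mul(Add(R, Add(14, 335)), Pow(Add(S, 14), -1)), Mul(-1, S)) = Add(Mul(Add(R, 349), Pow(Add(14, S), -1)), Mul(-1, S)) = Add(Mul(Add(349, R), Pow(Add(14, S), -1)), Mul(-1, S)) = Add(Mul(Pow(Add(14, S), -1), Add(349, R)), Mul(-1, S)) = Add(Mul(-1, S), Mul(Pow(Add(14, S), -1), Add(349, R))))
Pow(Add(Function('p')(Function('V')(-22), -250), Function('t')(459, 157)), Rational(1, 2)) = Pow(Add(275, Mul(Pow(Add(14, 157), -1), Add(349, 459, Mul(-1, Pow(157, 2)), Mul(-14, 157)))), Rational(1, 2)) = Pow(Add(275, Mul(Pow(171, -1), Add(349, 459, Mul(-1, 24649), -2198))), Rational(1, 2)) = Pow(Add(275, Mul(Rational(1, 171), Add(349, 459, -24649, -2198))), Rational(1, 2)) = Pow(Add(275, Mul(Rational(1, 171), -26039)), Rational(1, 2)) = Pow(Add(275, Rational(-26039, 171)), Rational(1, 2)) = Pow(Rational(20986, 171), Rational(1, 2)) = Mul(Rational(1, 57), Pow(398734, Rational(1, 2)))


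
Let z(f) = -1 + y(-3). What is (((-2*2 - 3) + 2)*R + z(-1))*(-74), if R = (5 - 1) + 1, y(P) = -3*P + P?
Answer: 1480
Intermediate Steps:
y(P) = -2*P
z(f) = 5 (z(f) = -1 - 2*(-3) = -1 + 6 = 5)
R = 5 (R = 4 + 1 = 5)
(((-2*2 - 3) + 2)*R + z(-1))*(-74) = (((-2*2 - 3) + 2)*5 + 5)*(-74) = (((-4 - 3) + 2)*5 + 5)*(-74) = ((-7 + 2)*5 + 5)*(-74) = (-5*5 + 5)*(-74) = (-25 + 5)*(-74) = -20*(-74) = 1480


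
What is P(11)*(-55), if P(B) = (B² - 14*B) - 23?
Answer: 3080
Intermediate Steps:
P(B) = -23 + B² - 14*B
P(11)*(-55) = (-23 + 11² - 14*11)*(-55) = (-23 + 121 - 154)*(-55) = -56*(-55) = 3080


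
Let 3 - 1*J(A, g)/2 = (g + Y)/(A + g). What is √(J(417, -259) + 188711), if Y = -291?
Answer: 3*√130869583/79 ≈ 434.42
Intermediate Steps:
J(A, g) = 6 - 2*(-291 + g)/(A + g) (J(A, g) = 6 - 2*(g - 291)/(A + g) = 6 - 2*(-291 + g)/(A + g))
√(J(417, -259) + 188711) = √(2*(291 + 2*(-259) + 3*417)/(417 - 259) + 188711) = √(2*(291 - 518 + 1251)/158 + 188711) = √(2*(1/158)*1024 + 188711) = √(1024/79 + 188711) = √(14909193/79) = 3*√130869583/79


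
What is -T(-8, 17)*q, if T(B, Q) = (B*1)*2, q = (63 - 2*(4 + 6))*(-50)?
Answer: -34400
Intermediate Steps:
q = -2150 (q = (63 - 2*10)*(-50) = (63 - 20)*(-50) = 43*(-50) = -2150)
T(B, Q) = 2*B (T(B, Q) = B*2 = 2*B)
-T(-8, 17)*q = -2*(-8)*(-2150) = -(-16)*(-2150) = -1*34400 = -34400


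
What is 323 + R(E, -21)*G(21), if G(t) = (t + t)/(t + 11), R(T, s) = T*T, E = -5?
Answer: 5693/16 ≈ 355.81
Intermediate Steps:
R(T, s) = T²
G(t) = 2*t/(11 + t) (G(t) = (2*t)/(11 + t) = 2*t/(11 + t))
323 + R(E, -21)*G(21) = 323 + (-5)²*(2*21/(11 + 21)) = 323 + 25*(2*21/32) = 323 + 25*(2*21*(1/32)) = 323 + 25*(21/16) = 323 + 525/16 = 5693/16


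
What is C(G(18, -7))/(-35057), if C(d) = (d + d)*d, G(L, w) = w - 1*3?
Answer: -200/35057 ≈ -0.0057050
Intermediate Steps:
G(L, w) = -3 + w (G(L, w) = w - 3 = -3 + w)
C(d) = 2*d² (C(d) = (2*d)*d = 2*d²)
C(G(18, -7))/(-35057) = (2*(-3 - 7)²)/(-35057) = (2*(-10)²)*(-1/35057) = (2*100)*(-1/35057) = 200*(-1/35057) = -200/35057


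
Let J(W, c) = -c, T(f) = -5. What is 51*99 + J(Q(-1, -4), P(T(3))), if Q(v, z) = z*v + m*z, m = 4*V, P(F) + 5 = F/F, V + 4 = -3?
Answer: 5053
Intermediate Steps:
V = -7 (V = -4 - 3 = -7)
P(F) = -4 (P(F) = -5 + F/F = -5 + 1 = -4)
m = -28 (m = 4*(-7) = -28)
Q(v, z) = -28*z + v*z (Q(v, z) = z*v - 28*z = v*z - 28*z = -28*z + v*z)
51*99 + J(Q(-1, -4), P(T(3))) = 51*99 - 1*(-4) = 5049 + 4 = 5053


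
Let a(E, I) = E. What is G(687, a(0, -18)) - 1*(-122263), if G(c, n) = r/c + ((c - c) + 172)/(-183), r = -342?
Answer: 5123615291/41907 ≈ 1.2226e+5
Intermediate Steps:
G(c, n) = -172/183 - 342/c (G(c, n) = -342/c + ((c - c) + 172)/(-183) = -342/c + (0 + 172)*(-1/183) = -342/c + 172*(-1/183) = -342/c - 172/183 = -172/183 - 342/c)
G(687, a(0, -18)) - 1*(-122263) = (-172/183 - 342/687) - 1*(-122263) = (-172/183 - 342*1/687) + 122263 = (-172/183 - 114/229) + 122263 = -60250/41907 + 122263 = 5123615291/41907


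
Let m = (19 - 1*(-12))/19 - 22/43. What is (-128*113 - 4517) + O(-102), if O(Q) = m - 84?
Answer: -15575190/817 ≈ -19064.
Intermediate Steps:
m = 915/817 (m = (19 + 12)*(1/19) - 22*1/43 = 31*(1/19) - 22/43 = 31/19 - 22/43 = 915/817 ≈ 1.1200)
O(Q) = -67713/817 (O(Q) = 915/817 - 84 = -67713/817)
(-128*113 - 4517) + O(-102) = (-128*113 - 4517) - 67713/817 = (-14464 - 4517) - 67713/817 = -18981 - 67713/817 = -15575190/817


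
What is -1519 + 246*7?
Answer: 203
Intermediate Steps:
-1519 + 246*7 = -1519 + 1722 = 203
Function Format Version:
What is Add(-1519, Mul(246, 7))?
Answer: 203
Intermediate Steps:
Add(-1519, Mul(246, 7)) = Add(-1519, 1722) = 203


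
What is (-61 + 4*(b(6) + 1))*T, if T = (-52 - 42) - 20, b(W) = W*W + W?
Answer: -12654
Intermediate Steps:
b(W) = W + W² (b(W) = W² + W = W + W²)
T = -114 (T = -94 - 20 = -114)
(-61 + 4*(b(6) + 1))*T = (-61 + 4*(6*(1 + 6) + 1))*(-114) = (-61 + 4*(6*7 + 1))*(-114) = (-61 + 4*(42 + 1))*(-114) = (-61 + 4*43)*(-114) = (-61 + 172)*(-114) = 111*(-114) = -12654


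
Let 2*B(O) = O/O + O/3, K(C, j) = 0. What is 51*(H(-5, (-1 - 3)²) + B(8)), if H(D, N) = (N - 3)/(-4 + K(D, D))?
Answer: -289/4 ≈ -72.250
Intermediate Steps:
B(O) = ½ + O/6 (B(O) = (O/O + O/3)/2 = (1 + O*(⅓))/2 = (1 + O/3)/2 = ½ + O/6)
H(D, N) = ¾ - N/4 (H(D, N) = (N - 3)/(-4 + 0) = (-3 + N)/(-4) = (-3 + N)*(-¼) = ¾ - N/4)
51*(H(-5, (-1 - 3)²) + B(8)) = 51*((¾ - (-1 - 3)²/4) + (½ + (⅙)*8)) = 51*((¾ - ¼*(-4)²) + (½ + 4/3)) = 51*((¾ - ¼*16) + 11/6) = 51*((¾ - 4) + 11/6) = 51*(-13/4 + 11/6) = 51*(-17/12) = -289/4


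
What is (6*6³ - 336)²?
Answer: 921600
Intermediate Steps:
(6*6³ - 336)² = (6*216 - 336)² = (1296 - 336)² = 960² = 921600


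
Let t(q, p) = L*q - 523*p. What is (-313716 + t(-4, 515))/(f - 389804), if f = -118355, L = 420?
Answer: 584741/508159 ≈ 1.1507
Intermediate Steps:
t(q, p) = -523*p + 420*q (t(q, p) = 420*q - 523*p = -523*p + 420*q)
(-313716 + t(-4, 515))/(f - 389804) = (-313716 + (-523*515 + 420*(-4)))/(-118355 - 389804) = (-313716 + (-269345 - 1680))/(-508159) = (-313716 - 271025)*(-1/508159) = -584741*(-1/508159) = 584741/508159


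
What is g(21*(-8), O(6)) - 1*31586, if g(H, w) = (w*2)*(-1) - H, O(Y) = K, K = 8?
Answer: -31434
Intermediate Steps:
O(Y) = 8
g(H, w) = -H - 2*w (g(H, w) = (2*w)*(-1) - H = -2*w - H = -H - 2*w)
g(21*(-8), O(6)) - 1*31586 = (-21*(-8) - 2*8) - 1*31586 = (-1*(-168) - 16) - 31586 = (168 - 16) - 31586 = 152 - 31586 = -31434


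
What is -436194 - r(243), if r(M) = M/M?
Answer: -436195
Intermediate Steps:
r(M) = 1
-436194 - r(243) = -436194 - 1*1 = -436194 - 1 = -436195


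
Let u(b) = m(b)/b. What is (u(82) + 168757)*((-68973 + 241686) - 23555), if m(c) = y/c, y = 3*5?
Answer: 2064059468977/82 ≈ 2.5171e+10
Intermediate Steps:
y = 15
m(c) = 15/c
u(b) = 15/b² (u(b) = (15/b)/b = 15/b²)
(u(82) + 168757)*((-68973 + 241686) - 23555) = (15/82² + 168757)*((-68973 + 241686) - 23555) = (15*(1/6724) + 168757)*(172713 - 23555) = (15/6724 + 168757)*149158 = (1134722083/6724)*149158 = 2064059468977/82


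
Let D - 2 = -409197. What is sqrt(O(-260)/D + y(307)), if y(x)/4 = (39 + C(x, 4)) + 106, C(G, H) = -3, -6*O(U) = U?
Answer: sqrt(34238236876710)/245517 ≈ 23.833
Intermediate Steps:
O(U) = -U/6
D = -409195 (D = 2 - 409197 = -409195)
y(x) = 568 (y(x) = 4*((39 - 3) + 106) = 4*(36 + 106) = 4*142 = 568)
sqrt(O(-260)/D + y(307)) = sqrt(-1/6*(-260)/(-409195) + 568) = sqrt((130/3)*(-1/409195) + 568) = sqrt(-26/245517 + 568) = sqrt(139453630/245517) = sqrt(34238236876710)/245517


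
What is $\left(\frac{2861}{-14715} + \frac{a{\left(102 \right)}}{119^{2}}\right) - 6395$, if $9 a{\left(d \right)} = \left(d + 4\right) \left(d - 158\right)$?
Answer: $- \frac{190376380058}{29768445} \approx -6395.2$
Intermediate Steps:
$a{\left(d \right)} = \frac{\left(-158 + d\right) \left(4 + d\right)}{9}$ ($a{\left(d \right)} = \frac{\left(d + 4\right) \left(d - 158\right)}{9} = \frac{\left(4 + d\right) \left(-158 + d\right)}{9} = \frac{\left(-158 + d\right) \left(4 + d\right)}{9}$)
$\left(\frac{2861}{-14715} + \frac{a{\left(102 \right)}}{119^{2}}\right) - 6395 = \left(\frac{2861}{-14715} + \frac{- \frac{632}{9} - \frac{5236}{3} + \frac{102^{2}}{9}}{119^{2}}\right) - 6395 = \left(2861 \left(- \frac{1}{14715}\right) + \frac{- \frac{632}{9} - \frac{5236}{3} + \frac{1}{9} \cdot 10404}{14161}\right) - 6395 = \left(- \frac{2861}{14715} + \left(- \frac{632}{9} - \frac{5236}{3} + 1156\right) \frac{1}{14161}\right) - 6395 = \left(- \frac{2861}{14715} - \frac{848}{18207}\right) - 6395 = - \frac{7174283}{29768445} - 6395 = - \frac{190376380058}{29768445}$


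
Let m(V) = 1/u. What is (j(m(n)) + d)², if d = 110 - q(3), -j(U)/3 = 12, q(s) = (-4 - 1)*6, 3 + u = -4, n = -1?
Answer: 10816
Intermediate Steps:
u = -7 (u = -3 - 4 = -7)
m(V) = -⅐ (m(V) = 1/(-7) = -⅐)
q(s) = -30 (q(s) = -5*6 = -30)
j(U) = -36 (j(U) = -3*12 = -36)
d = 140 (d = 110 - 1*(-30) = 110 + 30 = 140)
(j(m(n)) + d)² = (-36 + 140)² = 104² = 10816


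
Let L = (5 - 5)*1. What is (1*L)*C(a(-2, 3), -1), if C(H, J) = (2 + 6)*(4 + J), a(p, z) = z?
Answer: 0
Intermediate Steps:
L = 0 (L = 0*1 = 0)
C(H, J) = 32 + 8*J (C(H, J) = 8*(4 + J) = 32 + 8*J)
(1*L)*C(a(-2, 3), -1) = (1*0)*(32 + 8*(-1)) = 0*(32 - 8) = 0*24 = 0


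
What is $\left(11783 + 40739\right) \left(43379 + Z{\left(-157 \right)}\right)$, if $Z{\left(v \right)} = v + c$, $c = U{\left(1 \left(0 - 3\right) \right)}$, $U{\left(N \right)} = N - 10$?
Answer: $2269423098$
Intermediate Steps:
$U{\left(N \right)} = -10 + N$
$c = -13$ ($c = -10 + 1 \left(0 - 3\right) = -10 + 1 \left(-3\right) = -10 - 3 = -13$)
$Z{\left(v \right)} = -13 + v$ ($Z{\left(v \right)} = v - 13 = -13 + v$)
$\left(11783 + 40739\right) \left(43379 + Z{\left(-157 \right)}\right) = \left(11783 + 40739\right) \left(43379 - 170\right) = 52522 \left(43379 - 170\right) = 52522 \cdot 43209 = 2269423098$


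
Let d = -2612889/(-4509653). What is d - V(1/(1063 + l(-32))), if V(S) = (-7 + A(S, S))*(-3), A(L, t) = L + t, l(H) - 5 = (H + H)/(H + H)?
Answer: -98416963938/4820819057 ≈ -20.415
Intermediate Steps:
d = 2612889/4509653 (d = -2612889*(-1/4509653) = 2612889/4509653 ≈ 0.57940)
l(H) = 6 (l(H) = 5 + (H + H)/(H + H) = 5 + (2*H)/((2*H)) = 5 + (2*H)*(1/(2*H)) = 5 + 1 = 6)
V(S) = 21 - 6*S (V(S) = (-7 + (S + S))*(-3) = (-7 + 2*S)*(-3) = 21 - 6*S)
d - V(1/(1063 + l(-32))) = 2612889/4509653 - (21 - 6/(1063 + 6)) = 2612889/4509653 - (21 - 6/1069) = 2612889/4509653 - 1*22443/1069 = 2612889/4509653 - 22443/1069 = -98416963938/4820819057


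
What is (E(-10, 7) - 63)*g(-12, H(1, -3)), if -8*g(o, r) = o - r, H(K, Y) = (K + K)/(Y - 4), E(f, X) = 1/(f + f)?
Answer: -51701/560 ≈ -92.323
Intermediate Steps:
E(f, X) = 1/(2*f)
H(K, Y) = 2*K/(-4 + Y) (H(K, Y) = (2*K)/(-4 + Y) = 2*K/(-4 + Y))
g(o, r) = -o/8 + r/8 (g(o, r) = -(o - r)/8 = -o/8 + r/8)
(E(-10, 7) - 63)*g(-12, H(1, -3)) = ((1/2)/(-10) - 63)*(-1/8*(-12) + (2*1/(-4 - 3))/8) = ((1/2)*(-1/10) - 63)*(3/2 + (2*1/(-7))/8) = (-1/20 - 63)*(3/2 + (2*1*(-1/7))/8) = -1261*(3/2 + (1/8)*(-2/7))/20 = -1261*(3/2 - 1/28)/20 = -1261/20*41/28 = -51701/560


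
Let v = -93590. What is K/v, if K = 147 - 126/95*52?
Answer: -1059/1270150 ≈ -0.00083376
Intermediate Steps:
K = 7413/95 (K = 147 - 126*1/95*52 = 147 - 126/95*52 = 147 - 6552/95 = 7413/95 ≈ 78.032)
K/v = (7413/95)/(-93590) = (7413/95)*(-1/93590) = -1059/1270150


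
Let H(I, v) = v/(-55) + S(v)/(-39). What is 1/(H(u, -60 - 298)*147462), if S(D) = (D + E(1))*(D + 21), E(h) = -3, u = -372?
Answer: -715/328209761642 ≈ -2.1785e-9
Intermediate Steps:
S(D) = (-3 + D)*(21 + D) (S(D) = (D - 3)*(D + 21) = (-3 + D)*(21 + D))
H(I, v) = 21/13 - 343*v/715 - v²/39 (H(I, v) = v/(-55) + (-63 + v² + 18*v)/(-39) = v*(-1/55) + (-63 + v² + 18*v)*(-1/39) = -v/55 + (21/13 - 6*v/13 - v²/39) = 21/13 - 343*v/715 - v²/39)
1/(H(u, -60 - 298)*147462) = 1/(21/13 - 343*(-60 - 298)/715 - (-60 - 298)²/39*147462) = (1/147462)/(21/13 - 343/715*(-358) - 1/39*(-358)²) = (1/147462)/(21/13 + 122794/715 - 1/39*128164) = (1/147462)/(21/13 + 122794/715 - 128164/39) = (1/147462)/(-6677173/2145) = -2145/6677173*1/147462 = -715/328209761642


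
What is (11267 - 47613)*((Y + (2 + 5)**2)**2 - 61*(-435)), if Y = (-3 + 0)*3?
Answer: -1022594710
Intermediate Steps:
Y = -9 (Y = -3*3 = -9)
(11267 - 47613)*((Y + (2 + 5)**2)**2 - 61*(-435)) = (11267 - 47613)*((-9 + (2 + 5)**2)**2 - 61*(-435)) = -36346*((-9 + 7**2)**2 + 26535) = -36346*((-9 + 49)**2 + 26535) = -36346*(40**2 + 26535) = -36346*(1600 + 26535) = -36346*28135 = -1022594710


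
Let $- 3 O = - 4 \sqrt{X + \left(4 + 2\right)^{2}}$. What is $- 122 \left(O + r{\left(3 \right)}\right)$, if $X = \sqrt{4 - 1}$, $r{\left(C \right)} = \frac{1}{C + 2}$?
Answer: $- \frac{122}{5} - \frac{488 \sqrt{36 + \sqrt{3}}}{3} \approx -1023.6$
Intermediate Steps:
$r{\left(C \right)} = \frac{1}{2 + C}$
$X = \sqrt{3} \approx 1.732$
$O = \frac{4 \sqrt{36 + \sqrt{3}}}{3}$ ($O = - \frac{\left(-4\right) \sqrt{\sqrt{3} + \left(4 + 2\right)^{2}}}{3} = - \frac{\left(-4\right) \sqrt{\sqrt{3} + 6^{2}}}{3} = - \frac{\left(-4\right) \sqrt{\sqrt{3} + 36}}{3} = - \frac{\left(-4\right) \sqrt{36 + \sqrt{3}}}{3} = \frac{4 \sqrt{36 + \sqrt{3}}}{3} \approx 8.1902$)
$- 122 \left(O + r{\left(3 \right)}\right) = - 122 \left(\frac{4 \sqrt{36 + \sqrt{3}}}{3} + \frac{1}{2 + 3}\right) = - 122 \left(\frac{4 \sqrt{36 + \sqrt{3}}}{3} + \frac{1}{5}\right) = - 122 \left(\frac{1}{5} + \frac{4 \sqrt{36 + \sqrt{3}}}{3}\right) = - \frac{122}{5} - \frac{488 \sqrt{36 + \sqrt{3}}}{3}$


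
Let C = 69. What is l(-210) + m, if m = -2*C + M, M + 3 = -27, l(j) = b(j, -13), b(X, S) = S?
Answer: -181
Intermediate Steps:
l(j) = -13
M = -30 (M = -3 - 27 = -30)
m = -168 (m = -2*69 - 30 = -138 - 30 = -168)
l(-210) + m = -13 - 168 = -181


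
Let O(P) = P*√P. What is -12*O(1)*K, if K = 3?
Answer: -36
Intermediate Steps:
O(P) = P^(3/2)
-12*O(1)*K = -12*1^(3/2)*3 = -12*3 = -36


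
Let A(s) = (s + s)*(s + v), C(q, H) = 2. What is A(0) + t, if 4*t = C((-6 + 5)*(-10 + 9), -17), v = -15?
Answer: 1/2 ≈ 0.50000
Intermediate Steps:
A(s) = 2*s*(-15 + s) (A(s) = (s + s)*(s - 15) = (2*s)*(-15 + s) = 2*s*(-15 + s))
t = 1/2 (t = (1/4)*2 = 1/2 ≈ 0.50000)
A(0) + t = 2*0*(-15 + 0) + 1/2 = 2*0*(-15) + 1/2 = 0 + 1/2 = 1/2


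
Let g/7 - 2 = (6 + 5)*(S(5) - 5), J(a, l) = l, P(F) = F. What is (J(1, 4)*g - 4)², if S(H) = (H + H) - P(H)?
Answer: 2704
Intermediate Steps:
S(H) = H (S(H) = (H + H) - H = 2*H - H = H)
g = 14 (g = 14 + 7*((6 + 5)*(5 - 5)) = 14 + 7*(11*0) = 14 + 7*0 = 14 + 0 = 14)
(J(1, 4)*g - 4)² = (4*14 - 4)² = (56 - 4)² = 52² = 2704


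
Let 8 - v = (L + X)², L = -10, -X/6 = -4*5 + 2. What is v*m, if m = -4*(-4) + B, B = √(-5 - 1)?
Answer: -153536 - 9596*I*√6 ≈ -1.5354e+5 - 23505.0*I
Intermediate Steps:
X = 108 (X = -6*(-4*5 + 2) = -6*(-20 + 2) = -6*(-18) = 108)
B = I*√6 (B = √(-6) = I*√6 ≈ 2.4495*I)
m = 16 + I*√6 (m = -4*(-4) + I*√6 = 16 + I*√6 ≈ 16.0 + 2.4495*I)
v = -9596 (v = 8 - (-10 + 108)² = 8 - 1*98² = 8 - 1*9604 = 8 - 9604 = -9596)
v*m = -9596*(16 + I*√6) = -153536 - 9596*I*√6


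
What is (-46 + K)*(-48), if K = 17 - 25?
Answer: 2592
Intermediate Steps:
K = -8
(-46 + K)*(-48) = (-46 - 8)*(-48) = -54*(-48) = 2592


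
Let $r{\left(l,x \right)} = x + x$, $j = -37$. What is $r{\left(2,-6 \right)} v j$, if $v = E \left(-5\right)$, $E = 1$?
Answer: $-2220$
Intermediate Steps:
$v = -5$ ($v = 1 \left(-5\right) = -5$)
$r{\left(l,x \right)} = 2 x$
$r{\left(2,-6 \right)} v j = 2 \left(-6\right) \left(-5\right) \left(-37\right) = \left(-12\right) \left(-5\right) \left(-37\right) = 60 \left(-37\right) = -2220$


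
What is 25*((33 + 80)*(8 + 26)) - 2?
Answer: 96048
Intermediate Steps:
25*((33 + 80)*(8 + 26)) - 2 = 25*(113*34) - 2 = 25*3842 - 2 = 96050 - 2 = 96048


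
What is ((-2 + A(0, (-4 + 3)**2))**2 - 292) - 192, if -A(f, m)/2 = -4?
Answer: -448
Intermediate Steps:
A(f, m) = 8 (A(f, m) = -2*(-4) = 8)
((-2 + A(0, (-4 + 3)**2))**2 - 292) - 192 = ((-2 + 8)**2 - 292) - 192 = (6**2 - 292) - 192 = (36 - 292) - 192 = -256 - 192 = -448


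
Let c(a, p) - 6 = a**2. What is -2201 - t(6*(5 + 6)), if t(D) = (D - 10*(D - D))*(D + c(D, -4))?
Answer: -294449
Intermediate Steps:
c(a, p) = 6 + a**2
t(D) = D*(6 + D + D**2) (t(D) = (D - 10*(D - D))*(D + (6 + D**2)) = (D - 10*0)*(6 + D + D**2) = (D + 0)*(6 + D + D**2) = D*(6 + D + D**2))
-2201 - t(6*(5 + 6)) = -2201 - 6*(5 + 6)*(6 + 6*(5 + 6) + (6*(5 + 6))**2) = -2201 - 6*11*(6 + 6*11 + (6*11)**2) = -2201 - 66*(6 + 66 + 66**2) = -2201 - 66*(6 + 66 + 4356) = -2201 - 66*4428 = -2201 - 1*292248 = -2201 - 292248 = -294449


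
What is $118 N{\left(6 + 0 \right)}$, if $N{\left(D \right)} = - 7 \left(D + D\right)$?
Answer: $-9912$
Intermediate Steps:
$N{\left(D \right)} = - 14 D$ ($N{\left(D \right)} = - 7 \cdot 2 D = - 14 D$)
$118 N{\left(6 + 0 \right)} = 118 \left(- 14 \left(6 + 0\right)\right) = 118 \left(\left(-14\right) 6\right) = 118 \left(-84\right) = -9912$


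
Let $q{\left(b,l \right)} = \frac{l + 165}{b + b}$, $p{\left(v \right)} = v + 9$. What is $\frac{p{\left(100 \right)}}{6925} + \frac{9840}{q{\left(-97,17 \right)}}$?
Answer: $- \frac{6609764081}{630175} \approx -10489.0$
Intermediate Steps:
$p{\left(v \right)} = 9 + v$
$q{\left(b,l \right)} = \frac{165 + l}{2 b}$
$\frac{p{\left(100 \right)}}{6925} + \frac{9840}{q{\left(-97,17 \right)}} = \frac{9 + 100}{6925} + \frac{9840}{\frac{1}{2} \frac{1}{-97} \left(165 + 17\right)} = 109 \cdot \frac{1}{6925} + \frac{9840}{\frac{1}{2} \left(- \frac{1}{97}\right) 182} = \frac{109}{6925} + \frac{9840}{- \frac{91}{97}} = \frac{109}{6925} + 9840 \left(- \frac{97}{91}\right) = \frac{109}{6925} - \frac{954480}{91} = - \frac{6609764081}{630175}$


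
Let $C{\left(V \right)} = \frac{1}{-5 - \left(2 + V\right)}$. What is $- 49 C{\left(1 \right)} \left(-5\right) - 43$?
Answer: $- \frac{589}{8} \approx -73.625$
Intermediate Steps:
$C{\left(V \right)} = \frac{1}{-7 - V}$
$- 49 C{\left(1 \right)} \left(-5\right) - 43 = - 49 - \frac{1}{7 + 1} \left(-5\right) - 43 = - 49 - \frac{1}{8} \left(-5\right) - 43 = - 49 \left(-1\right) \frac{1}{8} \left(-5\right) - 43 = - 49 \left(\left(- \frac{1}{8}\right) \left(-5\right)\right) - 43 = \left(-49\right) \frac{5}{8} - 43 = - \frac{245}{8} - 43 = - \frac{589}{8}$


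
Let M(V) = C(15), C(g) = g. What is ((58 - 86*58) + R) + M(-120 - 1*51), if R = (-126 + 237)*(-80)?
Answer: -13795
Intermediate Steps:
M(V) = 15
R = -8880 (R = 111*(-80) = -8880)
((58 - 86*58) + R) + M(-120 - 1*51) = ((58 - 86*58) - 8880) + 15 = ((58 - 4988) - 8880) + 15 = (-4930 - 8880) + 15 = -13810 + 15 = -13795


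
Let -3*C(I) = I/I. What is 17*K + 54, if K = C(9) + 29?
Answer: 1624/3 ≈ 541.33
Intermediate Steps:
C(I) = -1/3 (C(I) = -I/(3*I) = -1/3*1 = -1/3)
K = 86/3 (K = -1/3 + 29 = 86/3 ≈ 28.667)
17*K + 54 = 17*(86/3) + 54 = 1462/3 + 54 = 1624/3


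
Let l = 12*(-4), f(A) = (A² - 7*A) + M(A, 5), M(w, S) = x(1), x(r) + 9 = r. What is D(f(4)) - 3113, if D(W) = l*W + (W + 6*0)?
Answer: -2173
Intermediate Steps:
x(r) = -9 + r
M(w, S) = -8 (M(w, S) = -9 + 1 = -8)
f(A) = -8 + A² - 7*A (f(A) = (A² - 7*A) - 8 = -8 + A² - 7*A)
l = -48
D(W) = -47*W (D(W) = -48*W + (W + 6*0) = -48*W + (W + 0) = -48*W + W = -47*W)
D(f(4)) - 3113 = -47*(-8 + 4² - 7*4) - 3113 = -47*(-8 + 16 - 28) - 3113 = -47*(-20) - 3113 = 940 - 3113 = -2173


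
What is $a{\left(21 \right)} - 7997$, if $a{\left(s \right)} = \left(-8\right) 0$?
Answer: $-7997$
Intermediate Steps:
$a{\left(s \right)} = 0$
$a{\left(21 \right)} - 7997 = 0 - 7997 = -7997$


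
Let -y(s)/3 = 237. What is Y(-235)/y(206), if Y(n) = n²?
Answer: -55225/711 ≈ -77.672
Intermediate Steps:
y(s) = -711 (y(s) = -3*237 = -711)
Y(-235)/y(206) = (-235)²/(-711) = 55225*(-1/711) = -55225/711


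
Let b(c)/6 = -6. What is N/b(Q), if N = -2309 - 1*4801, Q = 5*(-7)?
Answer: 395/2 ≈ 197.50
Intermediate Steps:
Q = -35
b(c) = -36 (b(c) = 6*(-6) = -36)
N = -7110 (N = -2309 - 4801 = -7110)
N/b(Q) = -7110/(-36) = -7110*(-1/36) = 395/2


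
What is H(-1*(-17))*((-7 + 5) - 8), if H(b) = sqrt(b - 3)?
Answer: -10*sqrt(14) ≈ -37.417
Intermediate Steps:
H(b) = sqrt(-3 + b)
H(-1*(-17))*((-7 + 5) - 8) = sqrt(-3 - 1*(-17))*((-7 + 5) - 8) = sqrt(-3 + 17)*(-2 - 8) = sqrt(14)*(-10) = -10*sqrt(14)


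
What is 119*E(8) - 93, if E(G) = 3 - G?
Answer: -688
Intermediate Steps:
119*E(8) - 93 = 119*(3 - 1*8) - 93 = 119*(3 - 8) - 93 = 119*(-5) - 93 = -595 - 93 = -688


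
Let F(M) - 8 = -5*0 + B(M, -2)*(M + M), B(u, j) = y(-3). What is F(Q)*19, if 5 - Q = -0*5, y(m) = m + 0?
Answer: -418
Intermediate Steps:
y(m) = m
Q = 5 (Q = 5 - (-1)*0*5 = 5 - (-1)*0 = 5 - 1*0 = 5 + 0 = 5)
B(u, j) = -3
F(M) = 8 - 6*M (F(M) = 8 + (-5*0 - 3*(M + M)) = 8 + (0 - 6*M) = 8 - 6*M)
F(Q)*19 = (8 - 6*5)*19 = (8 - 30)*19 = -22*19 = -418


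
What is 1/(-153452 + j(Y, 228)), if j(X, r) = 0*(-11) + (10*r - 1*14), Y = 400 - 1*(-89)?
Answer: -1/151186 ≈ -6.6144e-6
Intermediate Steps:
Y = 489 (Y = 400 + 89 = 489)
j(X, r) = -14 + 10*r (j(X, r) = 0 + (10*r - 14) = 0 + (-14 + 10*r) = -14 + 10*r)
1/(-153452 + j(Y, 228)) = 1/(-153452 + (-14 + 10*228)) = 1/(-153452 + (-14 + 2280)) = 1/(-153452 + 2266) = 1/(-151186) = -1/151186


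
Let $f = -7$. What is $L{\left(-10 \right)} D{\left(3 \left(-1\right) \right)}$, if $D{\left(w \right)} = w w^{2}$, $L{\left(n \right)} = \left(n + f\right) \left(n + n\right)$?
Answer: $-9180$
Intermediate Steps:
$L{\left(n \right)} = 2 n \left(-7 + n\right)$ ($L{\left(n \right)} = \left(n - 7\right) \left(n + n\right) = \left(-7 + n\right) 2 n = 2 n \left(-7 + n\right)$)
$D{\left(w \right)} = w^{3}$
$L{\left(-10 \right)} D{\left(3 \left(-1\right) \right)} = 2 \left(-10\right) \left(-7 - 10\right) \left(3 \left(-1\right)\right)^{3} = 2 \left(-10\right) \left(-17\right) \left(-3\right)^{3} = 340 \left(-27\right) = -9180$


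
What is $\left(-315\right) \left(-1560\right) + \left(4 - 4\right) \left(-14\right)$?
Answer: $491400$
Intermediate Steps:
$\left(-315\right) \left(-1560\right) + \left(4 - 4\right) \left(-14\right) = 491400 + 0 \left(-14\right) = 491400 + 0 = 491400$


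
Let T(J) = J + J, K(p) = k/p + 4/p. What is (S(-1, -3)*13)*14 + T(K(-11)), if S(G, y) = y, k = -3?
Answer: -6008/11 ≈ -546.18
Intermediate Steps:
K(p) = 1/p (K(p) = -3/p + 4/p = 1/p)
T(J) = 2*J
(S(-1, -3)*13)*14 + T(K(-11)) = -3*13*14 + 2/(-11) = -39*14 + 2*(-1/11) = -546 - 2/11 = -6008/11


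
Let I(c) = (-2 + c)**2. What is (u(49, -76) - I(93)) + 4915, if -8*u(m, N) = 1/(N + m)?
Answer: -727055/216 ≈ -3366.0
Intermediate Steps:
u(m, N) = -1/(8*(N + m))
(u(49, -76) - I(93)) + 4915 = (-1/(8*(-76) + 8*49) - (-2 + 93)**2) + 4915 = (-1/(-608 + 392) - 1*91**2) + 4915 = (-1/(-216) - 1*8281) + 4915 = (-1*(-1/216) - 8281) + 4915 = (1/216 - 8281) + 4915 = -1788695/216 + 4915 = -727055/216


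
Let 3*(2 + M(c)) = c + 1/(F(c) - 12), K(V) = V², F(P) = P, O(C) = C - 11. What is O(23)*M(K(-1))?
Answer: -224/11 ≈ -20.364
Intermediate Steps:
O(C) = -11 + C
M(c) = -2 + c/3 + 1/(3*(-12 + c)) (M(c) = -2 + (c + 1/(c - 12))/3 = -2 + (c + 1/(-12 + c))/3 = -2 + (c/3 + 1/(3*(-12 + c))) = -2 + c/3 + 1/(3*(-12 + c)))
O(23)*M(K(-1)) = (-11 + 23)*((73 + ((-1)²)² - 18*(-1)²)/(3*(-12 + (-1)²))) = 12*((73 + 1² - 18*1)/(3*(-12 + 1))) = 12*((⅓)*(73 + 1 - 18)/(-11)) = 12*((⅓)*(-1/11)*56) = 12*(-56/33) = -224/11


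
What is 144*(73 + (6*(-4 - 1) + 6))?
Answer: 7056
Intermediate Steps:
144*(73 + (6*(-4 - 1) + 6)) = 144*(73 + (6*(-5) + 6)) = 144*(73 + (-30 + 6)) = 144*(73 - 24) = 144*49 = 7056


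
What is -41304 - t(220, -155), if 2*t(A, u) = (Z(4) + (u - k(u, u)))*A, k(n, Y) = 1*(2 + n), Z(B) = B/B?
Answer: -41194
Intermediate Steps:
Z(B) = 1
k(n, Y) = 2 + n
t(A, u) = -A/2 (t(A, u) = ((1 + (u - (2 + u)))*A)/2 = ((1 + (u + (-2 - u)))*A)/2 = ((1 - 2)*A)/2 = (-A)/2 = -A/2)
-41304 - t(220, -155) = -41304 - (-1)*220/2 = -41304 - 1*(-110) = -41304 + 110 = -41194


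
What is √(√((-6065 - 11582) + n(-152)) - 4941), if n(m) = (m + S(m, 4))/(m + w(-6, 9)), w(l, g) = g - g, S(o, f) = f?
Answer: √(-7134804 + 38*I*√25480862)/38 ≈ 0.94481 + 70.299*I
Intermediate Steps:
w(l, g) = 0
n(m) = (4 + m)/m (n(m) = (m + 4)/(m + 0) = (4 + m)/m)
√(√((-6065 - 11582) + n(-152)) - 4941) = √(√((-6065 - 11582) + (4 - 152)/(-152)) - 4941) = √(√(-17647 - 1/152*(-148)) - 4941) = √(√(-17647 + 37/38) - 4941) = √(√(-670549/38) - 4941) = √(I*√25480862/38 - 4941) = √(-4941 + I*√25480862/38)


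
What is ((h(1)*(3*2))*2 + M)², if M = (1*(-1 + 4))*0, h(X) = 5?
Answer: 3600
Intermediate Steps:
M = 0 (M = (1*3)*0 = 3*0 = 0)
((h(1)*(3*2))*2 + M)² = ((5*(3*2))*2 + 0)² = ((5*6)*2 + 0)² = (30*2 + 0)² = (60 + 0)² = 60² = 3600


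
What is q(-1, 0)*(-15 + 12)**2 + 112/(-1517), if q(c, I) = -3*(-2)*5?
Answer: 409478/1517 ≈ 269.93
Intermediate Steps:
q(c, I) = 30 (q(c, I) = 6*5 = 30)
q(-1, 0)*(-15 + 12)**2 + 112/(-1517) = 30*(-15 + 12)**2 + 112/(-1517) = 30*(-3)**2 + 112*(-1/1517) = 30*9 - 112/1517 = 270 - 112/1517 = 409478/1517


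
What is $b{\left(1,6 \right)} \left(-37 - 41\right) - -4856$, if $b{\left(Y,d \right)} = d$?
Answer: $4388$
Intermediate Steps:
$b{\left(1,6 \right)} \left(-37 - 41\right) - -4856 = 6 \left(-37 - 41\right) - -4856 = 6 \left(-37 - 41\right) + \left(-49 + 4905\right) = 6 \left(-37 - 41\right) + 4856 = 6 \left(-78\right) + 4856 = -468 + 4856 = 4388$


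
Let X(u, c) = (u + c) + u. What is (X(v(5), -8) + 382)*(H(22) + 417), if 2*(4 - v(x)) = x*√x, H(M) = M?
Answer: 167698 - 2195*√5 ≈ 1.6279e+5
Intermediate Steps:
v(x) = 4 - x^(3/2)/2 (v(x) = 4 - x*√x/2 = 4 - x^(3/2)/2)
X(u, c) = c + 2*u (X(u, c) = (c + u) + u = c + 2*u)
(X(v(5), -8) + 382)*(H(22) + 417) = ((-8 + 2*(4 - 5*√5/2)) + 382)*(22 + 417) = ((-8 + 2*(4 - 5*√5/2)) + 382)*439 = ((-8 + (8 - 5*√5)) + 382)*439 = (-5*√5 + 382)*439 = (382 - 5*√5)*439 = 167698 - 2195*√5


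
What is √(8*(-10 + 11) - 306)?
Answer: I*√298 ≈ 17.263*I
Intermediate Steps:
√(8*(-10 + 11) - 306) = √(8*1 - 306) = √(8 - 306) = √(-298) = I*√298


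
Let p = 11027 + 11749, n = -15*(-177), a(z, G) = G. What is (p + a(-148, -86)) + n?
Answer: 25345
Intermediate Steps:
n = 2655
p = 22776
(p + a(-148, -86)) + n = (22776 - 86) + 2655 = 22690 + 2655 = 25345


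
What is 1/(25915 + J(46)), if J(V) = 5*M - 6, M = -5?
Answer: 1/25884 ≈ 3.8634e-5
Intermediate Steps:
J(V) = -31 (J(V) = 5*(-5) - 6 = -25 - 6 = -31)
1/(25915 + J(46)) = 1/(25915 - 31) = 1/25884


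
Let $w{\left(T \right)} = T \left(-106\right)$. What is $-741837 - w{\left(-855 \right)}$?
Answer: $-832467$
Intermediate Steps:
$w{\left(T \right)} = - 106 T$
$-741837 - w{\left(-855 \right)} = -741837 - \left(-106\right) \left(-855\right) = -741837 - 90630 = -832467$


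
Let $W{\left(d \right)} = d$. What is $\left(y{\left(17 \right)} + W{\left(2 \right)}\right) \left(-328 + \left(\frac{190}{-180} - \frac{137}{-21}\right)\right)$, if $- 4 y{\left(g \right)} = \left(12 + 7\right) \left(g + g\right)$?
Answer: $\frac{12963841}{252} \approx 51444.0$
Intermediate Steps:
$y{\left(g \right)} = - \frac{19 g}{2}$ ($y{\left(g \right)} = - \frac{\left(12 + 7\right) \left(g + g\right)}{4} = - \frac{19 \cdot 2 g}{4} = - \frac{38 g}{4} = - \frac{19 g}{2}$)
$\left(y{\left(17 \right)} + W{\left(2 \right)}\right) \left(-328 + \left(\frac{190}{-180} - \frac{137}{-21}\right)\right) = \left(\left(- \frac{19}{2}\right) 17 + 2\right) \left(-328 + \left(\frac{190}{-180} - \frac{137}{-21}\right)\right) = \left(- \frac{323}{2} + 2\right) \left(-328 + \left(190 \left(- \frac{1}{180}\right) - - \frac{137}{21}\right)\right) = - \frac{319 \left(-328 + \left(- \frac{19}{18} + \frac{137}{21}\right)\right)}{2} = - \frac{319 \left(-328 + \frac{689}{126}\right)}{2} = \left(- \frac{319}{2}\right) \left(- \frac{40639}{126}\right) = \frac{12963841}{252}$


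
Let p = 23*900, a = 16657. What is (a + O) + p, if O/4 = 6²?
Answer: 37501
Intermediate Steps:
p = 20700
O = 144 (O = 4*6² = 4*36 = 144)
(a + O) + p = (16657 + 144) + 20700 = 16801 + 20700 = 37501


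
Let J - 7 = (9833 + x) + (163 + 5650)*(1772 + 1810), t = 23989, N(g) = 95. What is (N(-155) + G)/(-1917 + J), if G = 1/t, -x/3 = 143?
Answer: 189913/41640226145 ≈ 4.5608e-6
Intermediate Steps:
x = -429 (x = -3*143 = -429)
J = 20831577 (J = 7 + ((9833 - 429) + (163 + 5650)*(1772 + 1810)) = 7 + (9404 + 5813*3582) = 7 + (9404 + 20822166) = 7 + 20831570 = 20831577)
G = 1/23989 ≈ 4.1686e-5
(N(-155) + G)/(-1917 + J) = (95 + 1/23989)/(-1917 + 20831577) = (2278956/23989)/20829660 = (2278956/23989)*(1/20829660) = 189913/41640226145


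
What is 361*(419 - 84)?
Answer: 120935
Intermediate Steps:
361*(419 - 84) = 361*335 = 120935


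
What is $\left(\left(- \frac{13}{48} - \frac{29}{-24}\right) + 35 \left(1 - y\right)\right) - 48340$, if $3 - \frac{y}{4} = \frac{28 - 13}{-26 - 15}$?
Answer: $- \frac{31996585}{656} \approx -48775.0$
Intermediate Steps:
$y = \frac{552}{41}$ ($y = 12 - 4 \frac{28 - 13}{-26 - 15} = 12 - 4 \frac{15}{-41} = 12 - 4 \cdot 15 \left(- \frac{1}{41}\right) = 12 - - \frac{60}{41} = 12 + \frac{60}{41} = \frac{552}{41} \approx 13.463$)
$\left(\left(- \frac{13}{48} - \frac{29}{-24}\right) + 35 \left(1 - y\right)\right) - 48340 = \left(\left(- \frac{13}{48} - \frac{29}{-24}\right) + 35 \left(1 - \frac{552}{41}\right)\right) - 48340 = \left(\left(\left(-13\right) \frac{1}{48} - - \frac{29}{24}\right) + 35 \left(1 - \frac{552}{41}\right)\right) - 48340 = \left(\left(- \frac{13}{48} + \frac{29}{24}\right) + 35 \left(- \frac{511}{41}\right)\right) - 48340 = \left(\frac{15}{16} - \frac{17885}{41}\right) - 48340 = - \frac{285545}{656} - 48340 = - \frac{31996585}{656}$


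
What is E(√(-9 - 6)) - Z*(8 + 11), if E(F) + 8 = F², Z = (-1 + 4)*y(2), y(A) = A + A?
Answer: -251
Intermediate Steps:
y(A) = 2*A
Z = 12 (Z = (-1 + 4)*(2*2) = 3*4 = 12)
E(F) = -8 + F²
E(√(-9 - 6)) - Z*(8 + 11) = (-8 + (√(-9 - 6))²) - 12*(8 + 11) = (-8 + (√(-15))²) - 12*19 = (-8 + (I*√15)²) - 1*228 = (-8 - 15) - 228 = -23 - 228 = -251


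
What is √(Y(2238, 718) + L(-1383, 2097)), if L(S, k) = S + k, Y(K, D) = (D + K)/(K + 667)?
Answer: √6034051030/2905 ≈ 26.740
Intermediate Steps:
Y(K, D) = (D + K)/(667 + K)
√(Y(2238, 718) + L(-1383, 2097)) = √((718 + 2238)/(667 + 2238) + (-1383 + 2097)) = √(2956/2905 + 714) = √(2077126/2905) = √6034051030/2905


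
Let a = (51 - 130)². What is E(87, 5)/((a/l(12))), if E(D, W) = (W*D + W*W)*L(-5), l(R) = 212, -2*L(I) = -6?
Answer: 292560/6241 ≈ 46.877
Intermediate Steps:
L(I) = 3 (L(I) = -½*(-6) = 3)
a = 6241 (a = (-79)² = 6241)
E(D, W) = 3*W² + 3*D*W (E(D, W) = (W*D + W*W)*3 = (D*W + W²)*3 = (W² + D*W)*3 = 3*W² + 3*D*W)
E(87, 5)/((a/l(12))) = (3*5*(87 + 5))/((6241/212)) = (3*5*92)/((6241*(1/212))) = 1380/(6241/212) = 1380*(212/6241) = 292560/6241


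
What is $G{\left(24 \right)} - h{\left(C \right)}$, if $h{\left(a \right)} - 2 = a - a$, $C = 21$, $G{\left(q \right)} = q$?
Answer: $22$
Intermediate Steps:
$h{\left(a \right)} = 2$ ($h{\left(a \right)} = 2 + \left(a - a\right) = 2 + 0 = 2$)
$G{\left(24 \right)} - h{\left(C \right)} = 24 - 2 = 22$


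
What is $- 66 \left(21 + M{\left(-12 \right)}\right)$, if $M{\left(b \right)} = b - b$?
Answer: $-1386$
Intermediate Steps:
$M{\left(b \right)} = 0$
$- 66 \left(21 + M{\left(-12 \right)}\right) = - 66 \left(21 + 0\right) = \left(-66\right) 21 = -1386$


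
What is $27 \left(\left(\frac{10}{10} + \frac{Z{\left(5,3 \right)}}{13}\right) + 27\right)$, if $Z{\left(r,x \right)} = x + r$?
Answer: $\frac{10044}{13} \approx 772.62$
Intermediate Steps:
$Z{\left(r,x \right)} = r + x$
$27 \left(\left(\frac{10}{10} + \frac{Z{\left(5,3 \right)}}{13}\right) + 27\right) = 27 \left(\left(\frac{10}{10} + \frac{5 + 3}{13}\right) + 27\right) = 27 \left(\left(10 \cdot \frac{1}{10} + 8 \cdot \frac{1}{13}\right) + 27\right) = 27 \left(\left(1 + \frac{8}{13}\right) + 27\right) = 27 \left(\frac{21}{13} + 27\right) = 27 \cdot \frac{372}{13} = \frac{10044}{13}$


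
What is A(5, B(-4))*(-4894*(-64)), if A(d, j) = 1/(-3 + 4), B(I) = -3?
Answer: 313216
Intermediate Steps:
A(d, j) = 1 (A(d, j) = 1/1 = 1)
A(5, B(-4))*(-4894*(-64)) = 1*(-4894*(-64)) = 1*313216 = 313216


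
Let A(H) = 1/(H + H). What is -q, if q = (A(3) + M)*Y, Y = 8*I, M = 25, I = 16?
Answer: -9664/3 ≈ -3221.3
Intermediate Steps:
Y = 128 (Y = 8*16 = 128)
A(H) = 1/(2*H)
q = 9664/3 (q = ((1/2)/3 + 25)*128 = ((1/2)*(1/3) + 25)*128 = (1/6 + 25)*128 = (151/6)*128 = 9664/3 ≈ 3221.3)
-q = -1*9664/3 = -9664/3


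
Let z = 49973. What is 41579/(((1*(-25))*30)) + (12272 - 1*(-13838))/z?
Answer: -294034981/5354250 ≈ -54.916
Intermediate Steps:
41579/(((1*(-25))*30)) + (12272 - 1*(-13838))/z = 41579/(((1*(-25))*30)) + (12272 - 1*(-13838))/49973 = 41579/((-25*30)) + (12272 + 13838)*(1/49973) = 41579/(-750) + 26110*(1/49973) = 41579*(-1/750) + 3730/7139 = -41579/750 + 3730/7139 = -294034981/5354250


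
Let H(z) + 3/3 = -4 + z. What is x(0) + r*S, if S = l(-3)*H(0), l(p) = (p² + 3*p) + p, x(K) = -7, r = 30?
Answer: 443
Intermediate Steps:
H(z) = -5 + z (H(z) = -1 + (-4 + z) = -5 + z)
l(p) = p² + 4*p
S = 15 (S = (-3*(4 - 3))*(-5 + 0) = -3*1*(-5) = -3*(-5) = 15)
x(0) + r*S = -7 + 30*15 = -7 + 450 = 443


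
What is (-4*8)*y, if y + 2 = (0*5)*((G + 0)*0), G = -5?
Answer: 64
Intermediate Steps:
y = -2 (y = -2 + (0*5)*((-5 + 0)*0) = -2 + 0*(-5*0) = -2 + 0*0 = -2 + 0 = -2)
(-4*8)*y = -4*8*(-2) = -32*(-2) = 64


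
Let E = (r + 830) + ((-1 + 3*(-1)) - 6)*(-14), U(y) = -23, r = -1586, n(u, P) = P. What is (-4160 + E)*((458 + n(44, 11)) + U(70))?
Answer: -2130096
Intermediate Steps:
E = -616 (E = (-1586 + 830) + ((-1 + 3*(-1)) - 6)*(-14) = -756 + ((-1 - 3) - 6)*(-14) = -756 + (-4 - 6)*(-14) = -756 - 10*(-14) = -756 + 140 = -616)
(-4160 + E)*((458 + n(44, 11)) + U(70)) = (-4160 - 616)*((458 + 11) - 23) = -4776*(469 - 23) = -4776*446 = -2130096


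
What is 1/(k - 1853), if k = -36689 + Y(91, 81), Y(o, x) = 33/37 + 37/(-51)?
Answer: -1887/72728440 ≈ -2.5946e-5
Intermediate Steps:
Y(o, x) = 314/1887 (Y(o, x) = 33*(1/37) + 37*(-1/51) = 33/37 - 37/51 = 314/1887)
k = -69231829/1887 (k = -36689 + 314/1887 = -69231829/1887 ≈ -36689.)
1/(k - 1853) = 1/(-69231829/1887 - 1853) = 1/(-72728440/1887) = -1887/72728440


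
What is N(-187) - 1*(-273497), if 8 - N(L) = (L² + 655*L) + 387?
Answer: 360634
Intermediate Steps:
N(L) = -379 - L² - 655*L (N(L) = 8 - ((L² + 655*L) + 387) = 8 - (387 + L² + 655*L) = 8 + (-387 - L² - 655*L) = -379 - L² - 655*L)
N(-187) - 1*(-273497) = (-379 - 1*(-187)² - 655*(-187)) - 1*(-273497) = (-379 - 1*34969 + 122485) + 273497 = (-379 - 34969 + 122485) + 273497 = 87137 + 273497 = 360634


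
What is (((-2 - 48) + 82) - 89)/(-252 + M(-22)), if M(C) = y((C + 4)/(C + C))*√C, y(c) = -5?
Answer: 7182/32027 - 285*I*√22/64054 ≈ 0.22425 - 0.020869*I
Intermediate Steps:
M(C) = -5*√C
(((-2 - 48) + 82) - 89)/(-252 + M(-22)) = (((-2 - 48) + 82) - 89)/(-252 - 5*I*√22) = ((-50 + 82) - 89)/(-252 - 5*I*√22) = (32 - 89)/(-252 - 5*I*√22) = -57/(-252 - 5*I*√22)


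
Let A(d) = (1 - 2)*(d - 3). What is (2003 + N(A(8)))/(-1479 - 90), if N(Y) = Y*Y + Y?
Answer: -2023/1569 ≈ -1.2894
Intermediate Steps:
A(d) = 3 - d (A(d) = -(-3 + d) = 3 - d)
N(Y) = Y + Y² (N(Y) = Y² + Y = Y + Y²)
(2003 + N(A(8)))/(-1479 - 90) = (2003 + (3 - 1*8)*(1 + (3 - 1*8)))/(-1479 - 90) = (2003 + (3 - 8)*(1 + (3 - 8)))/(-1569) = (2003 - 5*(1 - 5))*(-1/1569) = (2003 - 5*(-4))*(-1/1569) = (2003 + 20)*(-1/1569) = 2023*(-1/1569) = -2023/1569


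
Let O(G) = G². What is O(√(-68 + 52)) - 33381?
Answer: -33397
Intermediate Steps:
O(√(-68 + 52)) - 33381 = (√(-68 + 52))² - 33381 = (√(-16))² - 33381 = (4*I)² - 33381 = -16 - 33381 = -33397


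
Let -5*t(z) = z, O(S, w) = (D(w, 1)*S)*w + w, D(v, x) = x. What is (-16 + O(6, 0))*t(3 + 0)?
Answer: 48/5 ≈ 9.6000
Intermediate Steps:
O(S, w) = w + S*w (O(S, w) = (1*S)*w + w = S*w + w = w + S*w)
t(z) = -z/5
(-16 + O(6, 0))*t(3 + 0) = (-16 + 0*(1 + 6))*(-(3 + 0)/5) = (-16 + 0*7)*(-1/5*3) = (-16 + 0)*(-3/5) = -16*(-3/5) = 48/5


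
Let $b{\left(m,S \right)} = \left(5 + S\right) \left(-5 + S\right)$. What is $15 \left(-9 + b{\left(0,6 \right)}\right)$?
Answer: $30$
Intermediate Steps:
$b{\left(m,S \right)} = \left(-5 + S\right) \left(5 + S\right)$
$15 \left(-9 + b{\left(0,6 \right)}\right) = 15 \left(-9 - \left(25 - 6^{2}\right)\right) = 15 \left(-9 + \left(-25 + 36\right)\right) = 15 \left(-9 + 11\right) = 15 \cdot 2 = 30$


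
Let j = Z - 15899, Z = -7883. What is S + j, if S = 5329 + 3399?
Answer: -15054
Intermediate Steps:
S = 8728
j = -23782 (j = -7883 - 15899 = -23782)
S + j = 8728 - 23782 = -15054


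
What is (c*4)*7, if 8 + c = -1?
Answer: -252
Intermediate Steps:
c = -9 (c = -8 - 1 = -9)
(c*4)*7 = -9*4*7 = -36*7 = -252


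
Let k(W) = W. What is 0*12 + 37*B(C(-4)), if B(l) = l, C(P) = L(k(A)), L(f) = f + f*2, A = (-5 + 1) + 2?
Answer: -222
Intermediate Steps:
A = -2 (A = -4 + 2 = -2)
L(f) = 3*f (L(f) = f + 2*f = 3*f)
C(P) = -6 (C(P) = 3*(-2) = -6)
0*12 + 37*B(C(-4)) = 0*12 + 37*(-6) = 0 - 222 = -222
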